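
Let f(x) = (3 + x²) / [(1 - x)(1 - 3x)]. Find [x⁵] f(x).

1132

The denominator gives the recurrence a_n = 4a_(n−1) − 3a_(n−2) for n ≥ 3; the numerator fixes a_0 = 3, a_1 = 12, a_2 = 40.
Iterating: 3, 12, 40, 124, 376, 1132, so a_5 = 1132.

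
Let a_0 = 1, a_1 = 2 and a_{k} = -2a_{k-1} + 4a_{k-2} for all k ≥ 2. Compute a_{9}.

6656

The ordinary generating function has denominator 1 + 2q - 4q^2.
Iterating the recurrence: a_0,…,a_{9} = 1, 2, 0, 8, -16, 64, -192, 640, -2048, 6656.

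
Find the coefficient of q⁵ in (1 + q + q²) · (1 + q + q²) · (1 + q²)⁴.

20

(1 + q + q²) has coefficients 1,1,1 for degrees 0…2.
(1 + q + q²) has coefficients 1,1,1,0,0,0 for degrees 0…5.
Finally multiplying by (1 + q²)⁴, the product of all factors after the first has coefficients 1,1,5,4,10,6 for degrees 0…5.
[q⁵] = 1·6 + 1·10 + 1·4 = 20.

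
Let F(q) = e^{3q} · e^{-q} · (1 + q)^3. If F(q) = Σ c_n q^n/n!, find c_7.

The EGF product rule gives c_7 = Σ_{k_1+k_2+k_3=7} C(7; k_1,k_2,k_3) · ∏ g_i(k_i), where e^{3q} gives (3)^k; e^{-q} gives (-1)^k; (1+q)^3 gives the falling factorial (3)_k.
g_1(k) for k = 0…7: 1, 3, 9, 27, 81, 243, 729, 2187.
g_2(k) for k = 0…7: 1, -1, 1, -1, 1, -1, 1, -1.
g_3(k) for k = 0…7: 1, 3, 6, 6, 0, 0, 0, 0.
First combine the last two factors: h(k) = Σ_j C(k,j)·g_2(j)·g_3(k−j) for k = 0…7: 1, 2, 1, -4, 1, 14, -47, 104.
c_7 = Σ_k C(7,k)·g_1(k)·h(7−k) = 1·1·104 + 7·3·(-47) + 21·9·14 + 35·27·1 + 35·81·(-4) + 21·243·1 + 7·729·2 + 1·2187·1 = 104 − 987 + 2646 + 945 − 11340 + 5103 + 10206 + 2187 = 8864.

8864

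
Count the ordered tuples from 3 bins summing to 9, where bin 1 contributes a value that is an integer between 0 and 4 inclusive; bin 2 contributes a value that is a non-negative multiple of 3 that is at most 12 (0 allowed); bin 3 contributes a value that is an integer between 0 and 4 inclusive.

8

The generating function for the choices is (1 + q + q² + q³ + q⁴)·(1 + q³ + q⁶ + q⁹ + q¹²)·(1 + q + q² + q³ + q⁴); the count is [q⁹].
(1 + q + q² + q³ + q⁴) has coefficients 1,1,1,1,1 for degrees 0…4.
(1 + q³ + q⁶ + q⁹ + q¹²) has coefficients 1,0,0,1,0,0,1,0,0,1 for degrees 0…9.
Finally multiplying by (1 + q + q² + q³ + q⁴), the product of all factors after the first has coefficients 1,1,1,2,2,1,2,2,1,2 for degrees 0…9.
[q⁹] = 1·2 + 1·1 + 1·2 + 1·2 + 1·1 = 8.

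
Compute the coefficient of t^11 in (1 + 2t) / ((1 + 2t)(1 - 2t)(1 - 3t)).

527345

The denominator gives the recurrence a_n = 3a_(n−1) + 4a_(n−2) − 12a_(n−3) for n ≥ 3; the numerator fixes a_0 = 1, a_1 = 5, a_2 = 19.
Iterating: 1, 5, 19, 65, 211, 665, 2059, 6305, 19171, 58025, 175099, 527345, so a_11 = 527345.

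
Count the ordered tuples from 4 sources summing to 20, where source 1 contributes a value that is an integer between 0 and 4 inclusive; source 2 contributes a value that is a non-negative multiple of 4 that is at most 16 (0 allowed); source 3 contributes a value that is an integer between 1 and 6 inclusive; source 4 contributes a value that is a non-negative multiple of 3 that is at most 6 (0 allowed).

The generating function for the choices is (1 + y + y^2 + y^3 + y^4)·(1 + y^4 + y^8 + y^12 + y^16)·(y + y^2 + y^3 + y^4 + y^5 + y^6)·(1 + y^3 + y^6); the count is [y^20].
(1 + y + y^2 + y^3 + y^4) has coefficients 1,1,1,1,1 for degrees 0…4.
(1 + y^4 + y^8 + y^12 + y^16) has coefficients 1,0,0,0,1,0,0,0,1,0,0,0,1,0,0,0,1,0,0,0,0 for degrees 0…20.
Multiplying by (y + y^2 + y^3 + y^4 + y^5 + y^6) gives running coefficients 0,1,1,1,1,2,2,1,1,2,2,1,1,2,2,1,1,2,2,1,1 for degrees 0…20.
Finally multiplying by (1 + y^3 + y^6), the product of all factors after the first has coefficients 0,1,1,1,2,3,3,3,4,5,4,4,5,5,4,4,5,5,4,4,5 for degrees 0…20.
[y^20] = 1·5 + 1·4 + 1·4 + 1·5 + 1·5 = 23.

23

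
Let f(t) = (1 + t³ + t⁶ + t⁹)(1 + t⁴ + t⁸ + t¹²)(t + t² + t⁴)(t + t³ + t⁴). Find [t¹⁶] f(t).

9

(1 + t³ + t⁶ + t⁹) has coefficients 1,0,0,1,0,0,1,0,0,1 for degrees 0…9.
(1 + t⁴ + t⁸ + t¹²) has coefficients 1,0,0,0,1,0,0,0,1,0,0,0,1,0,0,0,0 for degrees 0…16.
Multiplying by (t + t² + t⁴) gives running coefficients 0,1,1,0,1,1,1,0,1,1,1,0,1,1,1,0,1 for degrees 0…16.
Finally multiplying by (t + t³ + t⁴), the product of all factors after the first has coefficients 0,0,1,1,1,3,2,2,2,3,2,2,2,3,2,2,2 for degrees 0…16.
[t¹⁶] = 1·2 + 1·3 + 1·2 + 1·2 = 9.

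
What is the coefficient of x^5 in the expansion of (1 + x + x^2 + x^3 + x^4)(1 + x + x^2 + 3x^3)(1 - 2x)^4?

37

(1 + x + x^2 + x^3 + x^4) has coefficients 1,1,1,1,1 for degrees 0…4.
(1 + x + x^2 + 3x^3) has coefficients 1,1,1,3,0,0 for degrees 0…5.
Finally multiplying by (1 - 2x)^4, the product of all factors after the first has coefficients 1,-7,17,-13,-16,56 for degrees 0…5.
[x^5] = 1·56 + 1·(-16) + 1·(-13) + 1·17 + 1·(-7) = 37.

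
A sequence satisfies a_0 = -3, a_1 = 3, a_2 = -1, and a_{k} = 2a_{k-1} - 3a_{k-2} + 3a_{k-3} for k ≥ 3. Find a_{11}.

118

The ordinary generating function has denominator 1 - 2x + 3x^2 - 3x^3.
Iterating the recurrence: a_0,…,a_{11} = -3, 3, -1, -20, -28, 1, 26, -35, -145, -107, 116, 118.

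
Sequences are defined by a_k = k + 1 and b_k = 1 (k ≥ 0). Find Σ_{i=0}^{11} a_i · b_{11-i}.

78

The convolution is the t^11 coefficient of A(t)B(t).
Σ = 1·1 + 2·1 + 3·1 + 4·1 + 5·1 + 6·1 + 7·1 + 8·1 + 9·1 + 10·1 + 11·1 + 12·1 = 78.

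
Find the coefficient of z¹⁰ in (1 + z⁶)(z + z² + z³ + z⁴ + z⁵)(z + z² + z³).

(1 + z⁶) has coefficients 1,0,0,0,0,0,1 for degrees 0…6.
(z + z² + z³ + z⁴ + z⁵) has coefficients 0,1,1,1,1,1,0,0,0,0,0 for degrees 0…10.
Finally multiplying by (z + z² + z³), the product of all factors after the first has coefficients 0,0,1,2,3,3,3,2,1,0,0 for degrees 0…10.
[z¹⁰] = 1·0 + 1·3 = 3.

3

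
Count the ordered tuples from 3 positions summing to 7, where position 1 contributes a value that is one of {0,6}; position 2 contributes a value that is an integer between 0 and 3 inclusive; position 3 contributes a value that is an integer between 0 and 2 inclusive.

The generating function for the choices is (1 + q⁶)·(1 + q + q² + q³)·(1 + q + q²); the count is [q⁷].
(1 + q⁶) has coefficients 1,0,0,0,0,0,1 for degrees 0…6.
(1 + q + q² + q³) has coefficients 1,1,1,1,0,0,0,0 for degrees 0…7.
Finally multiplying by (1 + q + q²), the product of all factors after the first has coefficients 1,2,3,3,2,1,0,0 for degrees 0…7.
[q⁷] = 1·0 + 1·2 = 2.

2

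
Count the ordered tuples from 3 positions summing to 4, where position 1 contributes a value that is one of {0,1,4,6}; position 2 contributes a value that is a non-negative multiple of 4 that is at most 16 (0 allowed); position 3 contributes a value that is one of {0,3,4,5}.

The generating function for the choices is (1 + x + x⁴ + x⁶)·(1 + x⁴ + x⁸ + x¹² + x¹⁶)·(1 + x³ + x⁴ + x⁵); the count is [x⁴].
(1 + x + x⁴ + x⁶) has coefficients 1,1,0,0,1 for degrees 0…4.
(1 + x⁴ + x⁸ + x¹² + x¹⁶) has coefficients 1,0,0,0,1 for degrees 0…4.
Finally multiplying by (1 + x³ + x⁴ + x⁵), the product of all factors after the first has coefficients 1,0,0,1,2 for degrees 0…4.
[x⁴] = 1·2 + 1·1 + 1·1 = 4.

4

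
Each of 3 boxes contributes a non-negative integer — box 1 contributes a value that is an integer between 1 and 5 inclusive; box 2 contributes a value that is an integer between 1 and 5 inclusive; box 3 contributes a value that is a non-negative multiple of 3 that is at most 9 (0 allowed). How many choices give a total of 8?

8

The generating function for the choices is (q + q^2 + q^3 + q^4 + q^5)·(q + q^2 + q^3 + q^4 + q^5)·(1 + q^3 + q^6 + q^9); the count is [q^8].
(q + q^2 + q^3 + q^4 + q^5) has coefficients 0,1,1,1,1,1 for degrees 0…5.
(q + q^2 + q^3 + q^4 + q^5) has coefficients 0,1,1,1,1,1,0,0,0 for degrees 0…8.
Finally multiplying by (1 + q^3 + q^6 + q^9), the product of all factors after the first has coefficients 0,1,1,1,2,2,1,2,2 for degrees 0…8.
[q^8] = 1·2 + 1·1 + 1·2 + 1·2 + 1·1 = 8.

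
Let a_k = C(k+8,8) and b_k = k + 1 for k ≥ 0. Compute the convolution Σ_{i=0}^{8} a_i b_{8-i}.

This is [x^8] in the product of the two ordinary generating functions.
Σ = 1·9 + 9·8 + 45·7 + 165·6 + 495·5 + 1287·4 + 3003·3 + 6435·2 + 12870·1 = 43758.

43758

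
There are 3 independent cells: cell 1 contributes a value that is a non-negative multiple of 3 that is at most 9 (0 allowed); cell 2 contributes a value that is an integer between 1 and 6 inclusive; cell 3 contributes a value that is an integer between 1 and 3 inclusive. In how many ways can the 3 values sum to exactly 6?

The generating function for the choices is (1 + y^3 + y^6 + y^9)·(y + y^2 + y^3 + y^4 + y^5 + y^6)·(y + y^2 + y^3); the count is [y^6].
(1 + y^3 + y^6 + y^9) has coefficients 1,0,0,1,0,0,1 for degrees 0…6.
(y + y^2 + y^3 + y^4 + y^5 + y^6) has coefficients 0,1,1,1,1,1,1 for degrees 0…6.
Finally multiplying by (y + y^2 + y^3), the product of all factors after the first has coefficients 0,0,1,2,3,3,3 for degrees 0…6.
[y^6] = 1·3 + 1·2 + 1·0 = 5.

5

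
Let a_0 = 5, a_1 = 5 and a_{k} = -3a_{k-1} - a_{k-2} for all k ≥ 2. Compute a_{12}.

The ordinary generating function has denominator 1 + 3x + x^2.
Iterating the recurrence: a_0,…,a_{12} = 5, 5, -20, 55, -145, 380, -995, 2605, -6820, 17855, -46745, 122380, -320395.

-320395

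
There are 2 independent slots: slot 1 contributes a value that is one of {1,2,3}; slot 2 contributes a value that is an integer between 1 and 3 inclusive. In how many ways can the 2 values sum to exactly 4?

The generating function for the choices is (x + x^2 + x^3)·(x + x^2 + x^3); the count is [x^4].
(x + x^2 + x^3) has coefficients 0,1,1,1 for degrees 0…3.
(x + x^2 + x^3) has coefficients 0,1,1,1,0 for degrees 0…4.
[x^4] = 1·1 + 1·1 + 1·1 = 3.

3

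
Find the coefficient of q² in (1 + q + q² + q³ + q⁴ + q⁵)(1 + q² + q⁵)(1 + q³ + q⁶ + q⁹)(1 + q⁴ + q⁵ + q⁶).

2

(1 + q + q² + q³ + q⁴ + q⁵) has coefficients 1,1,1 for degrees 0…2.
(1 + q² + q⁵) has coefficients 1,0,1 for degrees 0…2.
Multiplying by (1 + q³ + q⁶ + q⁹) gives running coefficients 1,0,1 for degrees 0…2.
Finally multiplying by (1 + q⁴ + q⁵ + q⁶), the product of all factors after the first has coefficients 1,0,1 for degrees 0…2.
[q²] = 1·1 + 1·0 + 1·1 = 2.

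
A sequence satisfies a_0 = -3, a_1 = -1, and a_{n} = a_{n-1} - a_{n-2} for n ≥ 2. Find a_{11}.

-2

The ordinary generating function has denominator 1 - z + z^2.
Iterating the recurrence: a_0,…,a_{11} = -3, -1, 2, 3, 1, -2, -3, -1, 2, 3, 1, -2.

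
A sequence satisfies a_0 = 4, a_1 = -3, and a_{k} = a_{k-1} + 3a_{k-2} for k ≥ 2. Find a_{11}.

The ordinary generating function has denominator 1 - t - 3t^2.
Iterating the recurrence: a_0,…,a_{11} = 4, -3, 9, 0, 27, 27, 108, 189, 513, 1080, 2619, 5859.

5859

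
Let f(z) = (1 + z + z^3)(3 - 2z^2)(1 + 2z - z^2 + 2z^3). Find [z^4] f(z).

(1 + z + z^3) has coefficients 1,1,0,1 for degrees 0…3.
(3 - 2z^2) has coefficients 3,0,-2,0,0 for degrees 0…4.
Finally multiplying by (1 + 2z - z^2 + 2z^3), the product of all factors after the first has coefficients 3,6,-5,2,2 for degrees 0…4.
[z^4] = 1·2 + 1·2 + 1·6 = 10.

10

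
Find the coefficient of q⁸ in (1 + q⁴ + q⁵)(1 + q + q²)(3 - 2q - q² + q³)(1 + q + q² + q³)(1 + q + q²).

16

(1 + q⁴ + q⁵) has coefficients 1,0,0,0,1,1 for degrees 0…5.
(1 + q + q²) has coefficients 1,1,1,0,0,0,0,0,0 for degrees 0…8.
Multiplying by (3 - 2q - q² + q³) gives running coefficients 3,1,0,-2,0,1,0,0,0 for degrees 0…8.
Multiplying by (1 + q + q² + q³) gives running coefficients 3,4,4,2,-1,-1,-1,1,1 for degrees 0…8.
Finally multiplying by (1 + q + q²), the product of all factors after the first has coefficients 3,7,11,10,5,0,-3,-1,1 for degrees 0…8.
[q⁸] = 1·1 + 1·5 + 1·10 = 16.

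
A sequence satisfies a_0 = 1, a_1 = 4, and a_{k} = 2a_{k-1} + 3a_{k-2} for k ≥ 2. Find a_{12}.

The ordinary generating function has denominator 1 - 2t - 3t^2.
Iterating the recurrence: a_0,…,a_{12} = 1, 4, 11, 34, 101, 304, 911, 2734, 8201, 24604, 73811, 221434, 664301.

664301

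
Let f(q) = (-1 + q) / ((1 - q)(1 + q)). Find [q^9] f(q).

The denominator gives the recurrence a_n = a_(n−2) for n ≥ 2; the numerator fixes a_0 = -1, a_1 = 1.
Iterating: -1, 1, -1, 1, -1, 1, -1, 1, -1, 1, so a_9 = 1.

1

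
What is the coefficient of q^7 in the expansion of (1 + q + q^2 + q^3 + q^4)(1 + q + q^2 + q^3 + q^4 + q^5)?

(1 + q + q^2 + q^3 + q^4) has coefficients 1,1,1,1,1 for degrees 0…4.
(1 + q + q^2 + q^3 + q^4 + q^5) has coefficients 1,1,1,1,1,1,0,0 for degrees 0…7.
[q^7] = 1·0 + 1·0 + 1·1 + 1·1 + 1·1 = 3.

3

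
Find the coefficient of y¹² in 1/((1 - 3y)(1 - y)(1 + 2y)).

Partial fractions give a closed form: a_n = (9/10)·3^n + (-1/6)·1^n + (4/15)·(-2)^n.
At n = 12: a_12 = 479389.

479389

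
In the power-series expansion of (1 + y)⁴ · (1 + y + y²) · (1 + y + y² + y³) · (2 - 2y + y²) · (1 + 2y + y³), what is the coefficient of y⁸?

66

(1 + y)⁴ has coefficients 1,4,6,4,1 for degrees 0…4.
(1 + y + y²) has coefficients 1,1,1,0,0,0,0,0,0 for degrees 0…8.
Multiplying by (1 + y + y² + y³) gives running coefficients 1,2,3,3,2,1,0,0,0 for degrees 0…8.
Multiplying by (2 - 2y + y²) gives running coefficients 2,2,3,2,1,1,0,1,0 for degrees 0…8.
Finally multiplying by (1 + 2y + y³), the product of all factors after the first has coefficients 2,6,7,10,7,6,4,2,3 for degrees 0…8.
[y⁸] = 1·3 + 4·2 + 6·4 + 4·6 + 1·7 = 66.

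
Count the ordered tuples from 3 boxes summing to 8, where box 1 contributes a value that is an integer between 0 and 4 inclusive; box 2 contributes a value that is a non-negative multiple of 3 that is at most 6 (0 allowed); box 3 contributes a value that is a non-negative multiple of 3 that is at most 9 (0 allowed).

The generating function for the choices is (1 + t + t^2 + t^3 + t^4)·(1 + t^3 + t^6)·(1 + t^3 + t^6 + t^9); the count is [t^8].
(1 + t + t^2 + t^3 + t^4) has coefficients 1,1,1,1,1 for degrees 0…4.
(1 + t^3 + t^6) has coefficients 1,0,0,1,0,0,1,0,0 for degrees 0…8.
Finally multiplying by (1 + t^3 + t^6 + t^9), the product of all factors after the first has coefficients 1,0,0,2,0,0,3,0,0 for degrees 0…8.
[t^8] = 1·0 + 1·0 + 1·3 + 1·0 + 1·0 = 3.

3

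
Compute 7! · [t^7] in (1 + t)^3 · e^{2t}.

The EGF product rule gives c_7 = Σ_{k_1+k_2=7} C(7; k_1,k_2) · ∏ g_i(k_i), where (1+t)^3 gives the falling factorial (3)_k; e^{2t} gives (2)^k.
g_1(k) for k = 0…7: 1, 3, 6, 6, 0, 0, 0, 0.
g_2(k) for k = 0…7: 1, 2, 4, 8, 16, 32, 64, 128.
c_7 = Σ_k C(7,k)·g_1(k)·g_2(7−k) = 1·1·128 + 7·3·64 + 21·6·32 + 35·6·16 = 128 + 1344 + 4032 + 3360 = 8864.

8864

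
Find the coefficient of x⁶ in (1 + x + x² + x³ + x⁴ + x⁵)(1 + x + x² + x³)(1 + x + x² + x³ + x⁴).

18

(1 + x + x² + x³ + x⁴ + x⁵) has coefficients 1,1,1,1,1,1 for degrees 0…5.
(1 + x + x² + x³) has coefficients 1,1,1,1,0,0,0 for degrees 0…6.
Finally multiplying by (1 + x + x² + x³ + x⁴), the product of all factors after the first has coefficients 1,2,3,4,4,3,2 for degrees 0…6.
[x⁶] = 1·2 + 1·3 + 1·4 + 1·4 + 1·3 + 1·2 = 18.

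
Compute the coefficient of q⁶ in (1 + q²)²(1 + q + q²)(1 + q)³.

15

(1 + q²)² has coefficients 1,0,2,0,1 for degrees 0…4.
(1 + q + q²) has coefficients 1,1,1,0,0,0,0 for degrees 0…6.
Finally multiplying by (1 + q)³, the product of all factors after the first has coefficients 1,4,7,7,4,1,0 for degrees 0…6.
[q⁶] = 1·0 + 2·4 + 1·7 = 15.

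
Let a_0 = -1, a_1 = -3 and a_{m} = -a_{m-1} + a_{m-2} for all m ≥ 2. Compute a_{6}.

The ordinary generating function has denominator 1 + q - q^2.
Iterating the recurrence: a_0,…,a_{6} = -1, -3, 2, -5, 7, -12, 19.

19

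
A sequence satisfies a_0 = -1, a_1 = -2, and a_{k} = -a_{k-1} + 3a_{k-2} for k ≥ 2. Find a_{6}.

23

The ordinary generating function has denominator 1 + y - 3y^2.
Iterating the recurrence: a_0,…,a_{6} = -1, -2, -1, -5, 2, -17, 23.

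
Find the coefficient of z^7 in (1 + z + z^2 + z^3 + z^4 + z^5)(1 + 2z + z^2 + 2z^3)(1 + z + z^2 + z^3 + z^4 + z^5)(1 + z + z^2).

86

(1 + z + z^2 + z^3 + z^4 + z^5) has coefficients 1,1,1,1,1,1 for degrees 0…5.
(1 + 2z + z^2 + 2z^3) has coefficients 1,2,1,2,0,0,0,0 for degrees 0…7.
Multiplying by (1 + z + z^2 + z^3 + z^4 + z^5) gives running coefficients 1,3,4,6,6,6,5,3 for degrees 0…7.
Finally multiplying by (1 + z + z^2), the product of all factors after the first has coefficients 1,4,8,13,16,18,17,14 for degrees 0…7.
[z^7] = 1·14 + 1·17 + 1·18 + 1·16 + 1·13 + 1·8 = 86.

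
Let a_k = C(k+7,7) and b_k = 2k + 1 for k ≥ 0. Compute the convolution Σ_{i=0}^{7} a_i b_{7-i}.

16445

The convolution is the x^7 coefficient of A(x)B(x).
Σ = 1·15 + 8·13 + 36·11 + 120·9 + 330·7 + 792·5 + 1716·3 + 3432·1 = 16445.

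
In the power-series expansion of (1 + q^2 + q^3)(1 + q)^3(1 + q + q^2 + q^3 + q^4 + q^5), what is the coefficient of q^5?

(1 + q^2 + q^3) has coefficients 1,0,1,1 for degrees 0…3.
(1 + q)^3 has coefficients 1,3,3,1,0,0 for degrees 0…5.
Finally multiplying by (1 + q + q^2 + q^3 + q^4 + q^5), the product of all factors after the first has coefficients 1,4,7,8,8,8 for degrees 0…5.
[q^5] = 1·8 + 1·8 + 1·7 = 23.

23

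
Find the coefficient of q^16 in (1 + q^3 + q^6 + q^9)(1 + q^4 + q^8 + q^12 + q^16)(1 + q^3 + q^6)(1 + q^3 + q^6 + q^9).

(1 + q^3 + q^6 + q^9) has coefficients 1,0,0,1,0,0,1,0,0,1 for degrees 0…9.
(1 + q^4 + q^8 + q^12 + q^16) has coefficients 1,0,0,0,1,0,0,0,1,0,0,0,1,0,0,0,1 for degrees 0…16.
Multiplying by (1 + q^3 + q^6) gives running coefficients 1,0,0,1,1,0,1,1,1,0,1,1,1,0,1,1,1 for degrees 0…16.
Finally multiplying by (1 + q^3 + q^6 + q^9), the product of all factors after the first has coefficients 1,0,0,2,1,0,3,2,1,3,3,2,3,3,3,3,3 for degrees 0…16.
[q^16] = 1·3 + 1·3 + 1·3 + 1·2 = 11.

11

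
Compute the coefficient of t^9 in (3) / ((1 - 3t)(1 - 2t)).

174075

Partial fractions give a closed form: a_n = (9)·3^n + (-6)·2^n.
At n = 9: a_9 = 174075.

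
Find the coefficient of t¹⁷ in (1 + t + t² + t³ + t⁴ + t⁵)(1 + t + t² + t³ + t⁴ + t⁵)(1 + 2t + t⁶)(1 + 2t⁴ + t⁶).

(1 + t + t² + t³ + t⁴ + t⁵) has coefficients 1,1,1,1,1,1 for degrees 0…5.
(1 + t + t² + t³ + t⁴ + t⁵) has coefficients 1,1,1,1,1,1,0,0,0,0,0,0,0,0,0,0,0,0 for degrees 0…17.
Multiplying by (1 + 2t + t⁶) gives running coefficients 1,3,3,3,3,3,3,1,1,1,1,1,0,0,0,0,0,0 for degrees 0…17.
Finally multiplying by (1 + 2t⁴ + t⁶), the product of all factors after the first has coefficients 1,3,3,3,5,9,10,10,10,10,10,6,5,3,3,3,1,1 for degrees 0…17.
[t¹⁷] = 1·1 + 1·1 + 1·3 + 1·3 + 1·3 + 1·5 = 16.

16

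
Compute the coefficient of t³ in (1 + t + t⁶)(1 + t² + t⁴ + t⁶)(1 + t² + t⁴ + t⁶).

(1 + t + t⁶) has coefficients 1,1,0,0 for degrees 0…3.
(1 + t² + t⁴ + t⁶) has coefficients 1,0,1,0 for degrees 0…3.
Finally multiplying by (1 + t² + t⁴ + t⁶), the product of all factors after the first has coefficients 1,0,2,0 for degrees 0…3.
[t³] = 1·0 + 1·2 = 2.

2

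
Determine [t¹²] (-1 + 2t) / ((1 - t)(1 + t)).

The denominator gives the recurrence a_n = a_(n−2) for n ≥ 3; the numerator fixes a_0 = -1, a_1 = 2, a_2 = -1.
Iterating: -1, 2, -1, 2, -1, 2, -1, 2, -1, 2, -1, 2, -1, so a_12 = -1.

-1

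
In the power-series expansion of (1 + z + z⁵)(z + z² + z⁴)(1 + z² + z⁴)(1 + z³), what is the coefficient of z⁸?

5

(1 + z + z⁵) has coefficients 1,1,0,0,0,1 for degrees 0…5.
(z + z² + z⁴) has coefficients 0,1,1,0,1,0,0,0,0 for degrees 0…8.
Multiplying by (1 + z² + z⁴) gives running coefficients 0,1,1,1,2,1,2,0,1 for degrees 0…8.
Finally multiplying by (1 + z³), the product of all factors after the first has coefficients 0,1,1,1,3,2,3,2,2 for degrees 0…8.
[z⁸] = 1·2 + 1·2 + 1·1 = 5.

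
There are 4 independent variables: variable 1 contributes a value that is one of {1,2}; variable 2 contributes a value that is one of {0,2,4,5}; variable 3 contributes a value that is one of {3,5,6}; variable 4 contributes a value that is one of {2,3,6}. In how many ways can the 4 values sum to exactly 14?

9

The generating function for the choices is (q + q²)·(1 + q² + q⁴ + q⁵)·(q³ + q⁵ + q⁶)·(q² + q³ + q⁶); the count is [q¹⁴].
(q + q²) has coefficients 0,1,1 for degrees 0…2.
(1 + q² + q⁴ + q⁵) has coefficients 1,0,1,0,1,1,0,0,0,0,0,0,0,0,0 for degrees 0…14.
Multiplying by (q³ + q⁵ + q⁶) gives running coefficients 0,0,0,1,0,2,1,2,2,1,2,1,0,0,0 for degrees 0…14.
Finally multiplying by (q² + q³ + q⁶), the product of all factors after the first has coefficients 0,0,0,0,0,1,1,2,3,4,4,5,4,5,3 for degrees 0…14.
[q¹⁴] = 1·5 + 1·4 = 9.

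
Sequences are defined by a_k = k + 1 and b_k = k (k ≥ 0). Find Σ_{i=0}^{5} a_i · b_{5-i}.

35

Write out a_i and b_{5-i} for i = 0,…,5 and sum the products.
Σ = 1·5 + 2·4 + 3·3 + 4·2 + 5·1 + 6·0 = 35.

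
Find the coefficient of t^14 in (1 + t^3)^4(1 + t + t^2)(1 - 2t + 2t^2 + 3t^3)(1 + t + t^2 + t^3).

(1 + t^3)^4 has coefficients 1,0,0,4,0,0,6,0,0,4,0,0,1 for degrees 0…12.
(1 + t + t^2) has coefficients 1,1,1,0,0,0,0,0,0,0,0,0,0,0,0 for degrees 0…14.
Multiplying by (1 - 2t + 2t^2 + 3t^3) gives running coefficients 1,-1,1,3,5,3,0,0,0,0,0,0,0,0,0 for degrees 0…14.
Finally multiplying by (1 + t + t^2 + t^3), the product of all factors after the first has coefficients 1,0,1,4,8,12,11,8,3,0,0,0,0,0,0 for degrees 0…14.
[t^14] = 1·0 + 4·0 + 6·3 + 4·12 + 1·1 = 67.

67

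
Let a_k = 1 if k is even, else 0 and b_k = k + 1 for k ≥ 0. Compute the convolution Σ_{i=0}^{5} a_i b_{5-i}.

12

This is [x^5] in the product of the two ordinary generating functions.
Σ = 1·6 + 0·5 + 1·4 + 0·3 + 1·2 + 0·1 = 12.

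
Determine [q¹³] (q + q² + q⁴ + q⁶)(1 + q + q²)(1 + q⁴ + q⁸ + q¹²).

2

(q + q² + q⁴ + q⁶) has coefficients 0,1,1,0,1,0,1 for degrees 0…6.
(1 + q + q²) has coefficients 1,1,1,0,0,0,0,0,0,0,0,0,0,0 for degrees 0…13.
Finally multiplying by (1 + q⁴ + q⁸ + q¹²), the product of all factors after the first has coefficients 1,1,1,0,1,1,1,0,1,1,1,0,1,1 for degrees 0…13.
[q¹³] = 1·1 + 1·0 + 1·1 + 1·0 = 2.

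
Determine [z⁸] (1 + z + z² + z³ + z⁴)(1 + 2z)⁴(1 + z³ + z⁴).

177

(1 + z + z² + z³ + z⁴) has coefficients 1,1,1,1,1 for degrees 0…4.
(1 + 2z)⁴ has coefficients 1,8,24,32,16,0,0,0,0 for degrees 0…8.
Finally multiplying by (1 + z³ + z⁴), the product of all factors after the first has coefficients 1,8,24,33,25,32,56,48,16 for degrees 0…8.
[z⁸] = 1·16 + 1·48 + 1·56 + 1·32 + 1·25 = 177.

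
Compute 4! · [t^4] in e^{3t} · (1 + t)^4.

The EGF product rule gives c_4 = Σ_{k_1+k_2=4} C(4; k_1,k_2) · ∏ g_i(k_i), where e^{3t} gives (3)^k; (1+t)^4 gives the falling factorial (4)_k.
g_1(k) for k = 0…4: 1, 3, 9, 27, 81.
g_2(k) for k = 0…4: 1, 4, 12, 24, 24.
c_4 = Σ_k C(4,k)·g_1(k)·g_2(4−k) = 1·1·24 + 4·3·24 + 6·9·12 + 4·27·4 + 1·81·1 = 24 + 288 + 648 + 432 + 81 = 1473.

1473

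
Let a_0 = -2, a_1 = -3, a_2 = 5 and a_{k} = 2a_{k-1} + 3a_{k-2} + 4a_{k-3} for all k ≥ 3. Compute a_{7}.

-327

The ordinary generating function has denominator 1 - 2y - 3y^2 - 4y^3.
Iterating the recurrence: a_0,…,a_{7} = -2, -3, 5, -7, -11, -23, -107, -327.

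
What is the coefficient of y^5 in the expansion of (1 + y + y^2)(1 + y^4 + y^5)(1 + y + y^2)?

3

(1 + y + y^2) has coefficients 1,1,1 for degrees 0…2.
(1 + y^4 + y^5) has coefficients 1,0,0,0,1,1 for degrees 0…5.
Finally multiplying by (1 + y + y^2), the product of all factors after the first has coefficients 1,1,1,0,1,2 for degrees 0…5.
[y^5] = 1·2 + 1·1 + 1·0 = 3.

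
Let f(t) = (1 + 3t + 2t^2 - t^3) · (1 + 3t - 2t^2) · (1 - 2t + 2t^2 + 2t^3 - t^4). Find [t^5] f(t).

(1 + 3t + 2t^2 - t^3) has coefficients 1,3,2,-1 for degrees 0…3.
(1 + 3t - 2t^2) has coefficients 1,3,-2,0,0,0 for degrees 0…5.
Finally multiplying by (1 - 2t + 2t^2 + 2t^3 - t^4), the product of all factors after the first has coefficients 1,1,-6,12,1,-7 for degrees 0…5.
[t^5] = 1·(-7) + 3·1 + 2·12 − 1·(-6) = 26.

26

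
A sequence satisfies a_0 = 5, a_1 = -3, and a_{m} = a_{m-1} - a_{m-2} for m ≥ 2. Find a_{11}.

The ordinary generating function has denominator 1 - t + t^2.
Iterating the recurrence: a_0,…,a_{11} = 5, -3, -8, -5, 3, 8, 5, -3, -8, -5, 3, 8.

8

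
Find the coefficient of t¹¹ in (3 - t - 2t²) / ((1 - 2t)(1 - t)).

The denominator gives the recurrence a_n = 3a_(n−1) − 2a_(n−2) for n ≥ 3; the numerator fixes a_0 = 3, a_1 = 8, a_2 = 16.
Iterating: 3, 8, 16, 32, 64, 128, 256, 512, 1024, 2048, 4096, 8192, so a_11 = 8192.

8192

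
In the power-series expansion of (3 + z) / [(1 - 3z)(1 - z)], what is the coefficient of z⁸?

Partial fractions give a closed form: a_n = (5)·3^n + (-2)·1^n.
At n = 8: a_8 = 32803.

32803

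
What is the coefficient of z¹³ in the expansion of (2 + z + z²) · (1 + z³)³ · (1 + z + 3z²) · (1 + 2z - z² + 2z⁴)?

31

(2 + z + z²) has coefficients 2,1,1 for degrees 0…2.
(1 + z³)³ has coefficients 1,0,0,3,0,0,3,0,0,1,0,0,0,0 for degrees 0…13.
Multiplying by (1 + z + 3z²) gives running coefficients 1,1,3,3,3,9,3,3,9,1,1,3,0,0 for degrees 0…13.
Finally multiplying by (1 + 2z - z² + 2z⁴), the product of all factors after the first has coefficients 1,3,4,8,8,14,24,6,18,34,0,10,23,-1 for degrees 0…13.
[z¹³] = 2·(-1) + 1·23 + 1·10 = 31.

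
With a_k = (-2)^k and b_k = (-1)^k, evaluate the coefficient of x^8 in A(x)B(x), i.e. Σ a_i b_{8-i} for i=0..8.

The convolution is the x^8 coefficient of A(x)B(x).
Σ = 1·1 − 2·(-1) + 4·1 − 8·(-1) + 16·1 − 32·(-1) + 64·1 − 128·(-1) + 256·1 = 511.

511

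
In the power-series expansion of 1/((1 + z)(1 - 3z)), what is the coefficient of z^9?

The denominator gives the recurrence a_n = 2a_(n−1) + 3a_(n−2) for n ≥ 2; the numerator fixes a_0 = 1, a_1 = 2.
Iterating: 1, 2, 7, 20, 61, 182, 547, 1640, 4921, 14762, so a_9 = 14762.

14762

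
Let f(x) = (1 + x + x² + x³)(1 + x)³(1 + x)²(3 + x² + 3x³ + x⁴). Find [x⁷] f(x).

160

(1 + x + x² + x³) has coefficients 1,1,1,1 for degrees 0…3.
(1 + x)³ has coefficients 1,3,3,1,0,0,0,0 for degrees 0…7.
Multiplying by (1 + x)² gives running coefficients 1,5,10,10,5,1,0,0 for degrees 0…7.
Finally multiplying by (3 + x² + 3x³ + x⁴), the product of all factors after the first has coefficients 3,15,31,38,41,48,45,26 for degrees 0…7.
[x⁷] = 1·26 + 1·45 + 1·48 + 1·41 = 160.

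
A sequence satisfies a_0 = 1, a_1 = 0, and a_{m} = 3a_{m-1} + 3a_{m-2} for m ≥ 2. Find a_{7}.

1944

The ordinary generating function has denominator 1 - 3q - 3q^2.
Iterating the recurrence: a_0,…,a_{7} = 1, 0, 3, 9, 36, 135, 513, 1944.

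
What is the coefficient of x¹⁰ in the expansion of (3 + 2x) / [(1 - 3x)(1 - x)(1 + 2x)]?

Partial fractions give a closed form: a_n = (33/10)·3^n + (-5/6)·1^n + (8/15)·(-2)^n.
At n = 10: a_10 = 195407.

195407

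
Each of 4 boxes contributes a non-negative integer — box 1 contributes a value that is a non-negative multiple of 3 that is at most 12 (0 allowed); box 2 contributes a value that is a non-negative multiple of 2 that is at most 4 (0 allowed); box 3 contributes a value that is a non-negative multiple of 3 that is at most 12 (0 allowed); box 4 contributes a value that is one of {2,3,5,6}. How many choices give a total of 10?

8

The generating function for the choices is (1 + t^3 + t^6 + t^9 + t^12)·(1 + t^2 + t^4)·(1 + t^3 + t^6 + t^9 + t^12)·(t^2 + t^3 + t^5 + t^6); the count is [t^10].
(1 + t^3 + t^6 + t^9 + t^12) has coefficients 1,0,0,1,0,0,1,0,0,1,0 for degrees 0…10.
(1 + t^2 + t^4) has coefficients 1,0,1,0,1,0,0,0,0,0,0 for degrees 0…10.
Multiplying by (1 + t^3 + t^6 + t^9 + t^12) gives running coefficients 1,0,1,1,1,1,1,1,1,1,1 for degrees 0…10.
Finally multiplying by (t^2 + t^3 + t^5 + t^6), the product of all factors after the first has coefficients 0,0,1,1,1,3,3,3,4,4,4 for degrees 0…10.
[t^10] = 1·4 + 1·3 + 1·1 + 1·0 = 8.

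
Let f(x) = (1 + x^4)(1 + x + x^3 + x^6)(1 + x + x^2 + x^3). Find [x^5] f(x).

(1 + x^4) has coefficients 1,0,0,0,1 for degrees 0…4.
(1 + x + x^3 + x^6) has coefficients 1,1,0,1,0,0 for degrees 0…5.
Finally multiplying by (1 + x + x^2 + x^3), the product of all factors after the first has coefficients 1,2,2,3,2,1 for degrees 0…5.
[x^5] = 1·1 + 1·2 = 3.

3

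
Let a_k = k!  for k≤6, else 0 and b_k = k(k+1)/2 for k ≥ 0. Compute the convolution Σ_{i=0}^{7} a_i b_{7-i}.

This is [x^7] in the product of the two ordinary generating functions.
Σ = 1·28 + 1·21 + 2·15 + 6·10 + 24·6 + 120·3 + 720·1 + 0·0 = 1363.

1363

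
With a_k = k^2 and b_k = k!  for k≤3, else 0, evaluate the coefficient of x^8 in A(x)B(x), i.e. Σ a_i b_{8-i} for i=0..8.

Write out a_i and b_{8-i} for i = 0,…,8 and sum the products.
Σ = 0·0 + 1·0 + 4·0 + 9·0 + 16·0 + 25·6 + 36·2 + 49·1 + 64·1 = 335.

335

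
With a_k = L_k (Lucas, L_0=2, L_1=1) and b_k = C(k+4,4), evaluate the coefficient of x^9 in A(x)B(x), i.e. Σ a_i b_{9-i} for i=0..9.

6783

This is [x^9] in the product of the two ordinary generating functions.
Σ = 2·715 + 1·495 + 3·330 + 4·210 + 7·126 + 11·70 + 18·35 + 29·15 + 47·5 + 76·1 = 6783.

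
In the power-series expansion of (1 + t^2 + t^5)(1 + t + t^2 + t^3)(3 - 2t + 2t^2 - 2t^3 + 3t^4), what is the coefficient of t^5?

7

(1 + t^2 + t^5) has coefficients 1,0,1,0,0,1 for degrees 0…5.
(1 + t + t^2 + t^3) has coefficients 1,1,1,1,0,0 for degrees 0…5.
Finally multiplying by (3 - 2t + 2t^2 - 2t^3 + 3t^4), the product of all factors after the first has coefficients 3,1,3,1,1,3 for degrees 0…5.
[t^5] = 1·3 + 1·1 + 1·3 = 7.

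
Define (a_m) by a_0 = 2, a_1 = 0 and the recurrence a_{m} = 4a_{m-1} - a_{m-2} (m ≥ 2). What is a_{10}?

-81090

The ordinary generating function has denominator 1 - 4t + t^2.
Iterating the recurrence: a_0,…,a_{10} = 2, 0, -2, -8, -30, -112, -418, -1560, -5822, -21728, -81090.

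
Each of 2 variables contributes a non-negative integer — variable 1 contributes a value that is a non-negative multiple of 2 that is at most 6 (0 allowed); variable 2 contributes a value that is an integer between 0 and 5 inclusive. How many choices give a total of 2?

The generating function for the choices is (1 + t² + t⁴ + t⁶)·(1 + t + t² + t³ + t⁴ + t⁵); the count is [t²].
(1 + t² + t⁴ + t⁶) has coefficients 1,0,1 for degrees 0…2.
(1 + t + t² + t³ + t⁴ + t⁵) has coefficients 1,1,1 for degrees 0…2.
[t²] = 1·1 + 1·1 = 2.

2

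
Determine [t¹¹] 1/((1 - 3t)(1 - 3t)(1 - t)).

3055786

The denominator gives the recurrence a_n = 7a_(n−1) − 15a_(n−2) + 9a_(n−3) for n ≥ 3; the numerator fixes a_0 = 1, a_1 = 7, a_2 = 34.
Iterating: 1, 7, 34, 142, 547, 2005, 7108, 24604, 83653, 280483, 930022, 3055786, so a_11 = 3055786.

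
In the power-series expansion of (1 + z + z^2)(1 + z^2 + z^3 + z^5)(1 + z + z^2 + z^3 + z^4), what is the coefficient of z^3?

6

(1 + z + z^2) has coefficients 1,1,1 for degrees 0…2.
(1 + z^2 + z^3 + z^5) has coefficients 1,0,1,1 for degrees 0…3.
Finally multiplying by (1 + z + z^2 + z^3 + z^4), the product of all factors after the first has coefficients 1,1,2,3 for degrees 0…3.
[z^3] = 1·3 + 1·2 + 1·1 = 6.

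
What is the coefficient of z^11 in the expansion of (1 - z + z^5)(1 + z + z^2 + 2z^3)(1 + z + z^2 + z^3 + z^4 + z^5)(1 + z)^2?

(1 - z + z^5) has coefficients 1,-1,0,0,0,1 for degrees 0…5.
(1 + z + z^2 + 2z^3) has coefficients 1,1,1,2,0,0,0,0,0,0,0,0 for degrees 0…11.
Multiplying by (1 + z + z^2 + z^3 + z^4 + z^5) gives running coefficients 1,2,3,5,5,5,4,3,2,0,0,0 for degrees 0…11.
Finally multiplying by (1 + z)^2, the product of all factors after the first has coefficients 1,4,8,13,18,20,19,16,12,7,2,0 for degrees 0…11.
[z^11] = 1·0 − 1·2 + 1·19 = 17.

17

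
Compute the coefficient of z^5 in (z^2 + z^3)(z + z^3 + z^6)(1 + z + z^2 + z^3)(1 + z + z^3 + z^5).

(z^2 + z^3) has coefficients 0,0,1,1 for degrees 0…3.
(z + z^3 + z^6) has coefficients 0,1,0,1,0,0 for degrees 0…5.
Multiplying by (1 + z + z^2 + z^3) gives running coefficients 0,1,1,2,2,1 for degrees 0…5.
Finally multiplying by (1 + z + z^3 + z^5), the product of all factors after the first has coefficients 0,1,2,3,5,4 for degrees 0…5.
[z^5] = 1·3 + 1·2 = 5.

5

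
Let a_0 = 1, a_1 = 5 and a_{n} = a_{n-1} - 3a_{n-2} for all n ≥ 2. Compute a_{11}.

1172

The ordinary generating function has denominator 1 - z + 3z^2.
Iterating the recurrence: a_0,…,a_{11} = 1, 5, 2, -13, -19, 20, 77, 17, -214, -265, 377, 1172.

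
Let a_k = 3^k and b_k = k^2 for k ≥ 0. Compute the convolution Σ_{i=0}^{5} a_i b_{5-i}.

Write out a_i and b_{5-i} for i = 0,…,5 and sum the products.
Σ = 1·25 + 3·16 + 9·9 + 27·4 + 81·1 + 243·0 = 343.

343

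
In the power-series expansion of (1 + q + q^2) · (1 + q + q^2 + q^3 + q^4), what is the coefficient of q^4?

3

(1 + q + q^2) has coefficients 1,1,1 for degrees 0…2.
(1 + q + q^2 + q^3 + q^4) has coefficients 1,1,1,1,1 for degrees 0…4.
[q^4] = 1·1 + 1·1 + 1·1 = 3.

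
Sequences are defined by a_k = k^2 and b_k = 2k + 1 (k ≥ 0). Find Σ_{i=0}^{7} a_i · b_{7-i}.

The convolution is the x^7 coefficient of A(x)B(x).
Σ = 0·15 + 1·13 + 4·11 + 9·9 + 16·7 + 25·5 + 36·3 + 49·1 = 532.

532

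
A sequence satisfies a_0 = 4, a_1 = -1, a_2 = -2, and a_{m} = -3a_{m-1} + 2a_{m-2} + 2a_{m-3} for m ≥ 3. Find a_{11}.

The ordinary generating function has denominator 1 + 3x - 2x^2 - 2x^3.
Iterating the recurrence: a_0,…,a_{11} = 4, -1, -2, 12, -42, 146, -498, 1702, -5810, 19838, -67730, 231246.

231246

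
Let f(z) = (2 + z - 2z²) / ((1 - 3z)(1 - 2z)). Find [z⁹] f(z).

122611

The denominator gives the recurrence a_n = 5a_(n−1) − 6a_(n−2) for n ≥ 3; the numerator fixes a_0 = 2, a_1 = 11, a_2 = 41.
Iterating: 2, 11, 41, 139, 449, 1411, 4361, 13339, 40529, 122611, so a_9 = 122611.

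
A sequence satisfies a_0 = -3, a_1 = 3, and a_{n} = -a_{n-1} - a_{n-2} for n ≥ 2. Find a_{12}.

-3

The ordinary generating function has denominator 1 + q + q^2.
Iterating the recurrence: a_0,…,a_{12} = -3, 3, 0, -3, 3, 0, -3, 3, 0, -3, 3, 0, -3.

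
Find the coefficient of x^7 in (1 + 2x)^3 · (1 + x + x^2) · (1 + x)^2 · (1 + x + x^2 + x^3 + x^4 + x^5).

(1 + 2x)^3 has coefficients 1,6,12,8 for degrees 0…3.
(1 + x + x^2) has coefficients 1,1,1,0,0,0,0,0 for degrees 0…7.
Multiplying by (1 + x)^2 gives running coefficients 1,3,4,3,1,0,0,0 for degrees 0…7.
Finally multiplying by (1 + x + x^2 + x^3 + x^4 + x^5), the product of all factors after the first has coefficients 1,4,8,11,12,12,11,8 for degrees 0…7.
[x^7] = 1·8 + 6·11 + 12·12 + 8·12 = 314.

314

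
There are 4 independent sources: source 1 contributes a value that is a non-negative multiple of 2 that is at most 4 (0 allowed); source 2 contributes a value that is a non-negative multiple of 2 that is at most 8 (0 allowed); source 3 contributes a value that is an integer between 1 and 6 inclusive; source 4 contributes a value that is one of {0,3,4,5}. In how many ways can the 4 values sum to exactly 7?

15

The generating function for the choices is (1 + t^2 + t^4)·(1 + t^2 + t^4 + t^6 + t^8)·(t + t^2 + t^3 + t^4 + t^5 + t^6)·(1 + t^3 + t^4 + t^5); the count is [t^7].
(1 + t^2 + t^4) has coefficients 1,0,1,0,1 for degrees 0…4.
(1 + t^2 + t^4 + t^6 + t^8) has coefficients 1,0,1,0,1,0,1,0 for degrees 0…7.
Multiplying by (t + t^2 + t^3 + t^4 + t^5 + t^6) gives running coefficients 0,1,1,2,2,3,3,3 for degrees 0…7.
Finally multiplying by (1 + t^3 + t^4 + t^5), the product of all factors after the first has coefficients 0,1,1,2,3,5,7,8 for degrees 0…7.
[t^7] = 1·8 + 1·5 + 1·2 = 15.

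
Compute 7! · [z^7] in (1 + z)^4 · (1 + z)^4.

The EGF product rule gives c_7 = Σ_{k_1+k_2=7} C(7; k_1,k_2) · ∏ g_i(k_i), where (1+z)^4 gives the falling factorial (4)_k; (1+z)^4 gives the falling factorial (4)_k.
g_1(k) for k = 0…7: 1, 4, 12, 24, 24, 0, 0, 0.
g_2(k) for k = 0…7: 1, 4, 12, 24, 24, 0, 0, 0.
c_7 = Σ_k C(7,k)·g_1(k)·g_2(7−k) = 35·24·24 + 35·24·24 = 20160 + 20160 = 40320.

40320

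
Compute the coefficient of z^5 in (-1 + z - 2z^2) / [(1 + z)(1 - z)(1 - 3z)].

-242

The denominator gives the recurrence a_n = 3a_(n−1) + a_(n−2) − 3a_(n−3) for n ≥ 3; the numerator fixes a_0 = -1, a_1 = -2, a_2 = -9.
Iterating: -1, -2, -9, -26, -81, -242, so a_5 = -242.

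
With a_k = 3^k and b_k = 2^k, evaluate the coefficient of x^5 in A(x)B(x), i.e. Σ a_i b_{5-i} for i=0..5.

665

The convolution is the x^5 coefficient of A(x)B(x).
Σ = 1·32 + 3·16 + 9·8 + 27·4 + 81·2 + 243·1 = 665.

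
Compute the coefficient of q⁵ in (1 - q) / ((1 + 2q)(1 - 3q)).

78

Partial fractions give a closed form: a_n = (3/5)·(-2)^n + (2/5)·3^n.
At n = 5: a_5 = 78.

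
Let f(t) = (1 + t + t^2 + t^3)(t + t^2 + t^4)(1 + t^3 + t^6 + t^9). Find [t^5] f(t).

(1 + t + t^2 + t^3) has coefficients 1,1,1,1 for degrees 0…3.
(t + t^2 + t^4) has coefficients 0,1,1,0,1,0 for degrees 0…5.
Finally multiplying by (1 + t^3 + t^6 + t^9), the product of all factors after the first has coefficients 0,1,1,0,2,1 for degrees 0…5.
[t^5] = 1·1 + 1·2 + 1·0 + 1·1 = 4.

4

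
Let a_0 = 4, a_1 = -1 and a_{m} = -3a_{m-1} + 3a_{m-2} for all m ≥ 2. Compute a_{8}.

The ordinary generating function has denominator 1 + 3x - 3x^2.
Iterating the recurrence: a_0,…,a_{8} = 4, -1, 15, -48, 189, -711, 2700, -10233, 38799.

38799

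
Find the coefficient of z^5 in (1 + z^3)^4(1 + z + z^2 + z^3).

4

(1 + z^3)^4 has coefficients 1,0,0,4,0,0 for degrees 0…5.
(1 + z + z^2 + z^3) has coefficients 1,1,1,1,0,0 for degrees 0…5.
[z^5] = 1·0 + 4·1 = 4.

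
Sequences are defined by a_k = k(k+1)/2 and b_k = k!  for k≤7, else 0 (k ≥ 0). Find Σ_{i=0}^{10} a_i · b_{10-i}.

Write out a_i and b_{10-i} for i = 0,…,10 and sum the products.
Σ = 0·0 + 1·0 + 3·0 + 6·5040 + 10·720 + 15·120 + 21·24 + 28·6 + 36·2 + 45·1 + 55·1 = 40084.

40084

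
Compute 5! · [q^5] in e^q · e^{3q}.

The EGF product rule gives c_5 = Σ_{k_1+k_2=5} C(5; k_1,k_2) · ∏ g_i(k_i), where e^q gives (1)^k; e^{3q} gives (3)^k.
g_1(k) for k = 0…5: 1, 1, 1, 1, 1, 1.
g_2(k) for k = 0…5: 1, 3, 9, 27, 81, 243.
c_5 = Σ_k C(5,k)·g_1(k)·g_2(5−k) = 1·1·243 + 5·1·81 + 10·1·27 + 10·1·9 + 5·1·3 + 1·1·1 = 243 + 405 + 270 + 90 + 15 + 1 = 1024.

1024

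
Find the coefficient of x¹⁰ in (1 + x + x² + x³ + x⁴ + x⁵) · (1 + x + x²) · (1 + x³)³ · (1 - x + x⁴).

12

(1 + x + x² + x³ + x⁴ + x⁵) has coefficients 1,1,1,1,1,1 for degrees 0…5.
(1 + x + x²) has coefficients 1,1,1,0,0,0,0,0,0,0,0 for degrees 0…10.
Multiplying by (1 + x³)³ gives running coefficients 1,1,1,3,3,3,3,3,3,1,1 for degrees 0…10.
Finally multiplying by (1 - x + x⁴), the product of all factors after the first has coefficients 1,0,0,2,1,1,1,3,3,1,3 for degrees 0…10.
[x¹⁰] = 1·3 + 1·1 + 1·3 + 1·3 + 1·1 + 1·1 = 12.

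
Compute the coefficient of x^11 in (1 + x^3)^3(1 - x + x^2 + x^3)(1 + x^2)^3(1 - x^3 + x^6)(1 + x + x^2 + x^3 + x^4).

41

(1 + x^3)^3 has coefficients 1,0,0,3,0,0,3,0,0,1 for degrees 0…9.
(1 - x + x^2 + x^3) has coefficients 1,-1,1,1,0,0,0,0,0,0,0,0 for degrees 0…11.
Multiplying by (1 + x^2)^3 gives running coefficients 1,-1,4,-2,6,0,4,2,1,1,0,0 for degrees 0…11.
Multiplying by (1 - x^3 + x^6) gives running coefficients 1,-1,4,-3,7,-4,7,-5,5,-5,4,-1 for degrees 0…11.
Finally multiplying by (1 + x + x^2 + x^3 + x^4), the product of all factors after the first has coefficients 1,0,4,1,8,3,11,2,10,-2,6,-2 for degrees 0…11.
[x^11] = 1·(-2) + 3·10 + 3·3 + 1·4 = 41.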